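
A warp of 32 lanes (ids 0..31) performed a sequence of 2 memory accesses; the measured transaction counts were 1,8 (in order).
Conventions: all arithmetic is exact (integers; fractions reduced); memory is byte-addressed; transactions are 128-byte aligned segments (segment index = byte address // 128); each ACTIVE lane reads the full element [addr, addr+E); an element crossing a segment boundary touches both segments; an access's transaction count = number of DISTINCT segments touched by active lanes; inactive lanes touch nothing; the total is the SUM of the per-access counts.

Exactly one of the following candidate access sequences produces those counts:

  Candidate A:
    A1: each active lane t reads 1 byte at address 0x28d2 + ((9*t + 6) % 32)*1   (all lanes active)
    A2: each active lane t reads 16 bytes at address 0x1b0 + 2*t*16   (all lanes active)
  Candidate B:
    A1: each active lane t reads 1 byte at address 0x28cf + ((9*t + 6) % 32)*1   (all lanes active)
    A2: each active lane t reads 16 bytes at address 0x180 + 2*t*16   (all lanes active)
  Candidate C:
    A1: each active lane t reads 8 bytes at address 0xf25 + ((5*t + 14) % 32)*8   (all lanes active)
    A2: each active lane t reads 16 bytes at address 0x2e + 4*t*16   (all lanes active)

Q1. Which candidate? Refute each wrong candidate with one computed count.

A: A2 gives 9 transactions, not 8
C: A1 gives 3 transactions, not 1
B: all counts match (1,8)

Answer: B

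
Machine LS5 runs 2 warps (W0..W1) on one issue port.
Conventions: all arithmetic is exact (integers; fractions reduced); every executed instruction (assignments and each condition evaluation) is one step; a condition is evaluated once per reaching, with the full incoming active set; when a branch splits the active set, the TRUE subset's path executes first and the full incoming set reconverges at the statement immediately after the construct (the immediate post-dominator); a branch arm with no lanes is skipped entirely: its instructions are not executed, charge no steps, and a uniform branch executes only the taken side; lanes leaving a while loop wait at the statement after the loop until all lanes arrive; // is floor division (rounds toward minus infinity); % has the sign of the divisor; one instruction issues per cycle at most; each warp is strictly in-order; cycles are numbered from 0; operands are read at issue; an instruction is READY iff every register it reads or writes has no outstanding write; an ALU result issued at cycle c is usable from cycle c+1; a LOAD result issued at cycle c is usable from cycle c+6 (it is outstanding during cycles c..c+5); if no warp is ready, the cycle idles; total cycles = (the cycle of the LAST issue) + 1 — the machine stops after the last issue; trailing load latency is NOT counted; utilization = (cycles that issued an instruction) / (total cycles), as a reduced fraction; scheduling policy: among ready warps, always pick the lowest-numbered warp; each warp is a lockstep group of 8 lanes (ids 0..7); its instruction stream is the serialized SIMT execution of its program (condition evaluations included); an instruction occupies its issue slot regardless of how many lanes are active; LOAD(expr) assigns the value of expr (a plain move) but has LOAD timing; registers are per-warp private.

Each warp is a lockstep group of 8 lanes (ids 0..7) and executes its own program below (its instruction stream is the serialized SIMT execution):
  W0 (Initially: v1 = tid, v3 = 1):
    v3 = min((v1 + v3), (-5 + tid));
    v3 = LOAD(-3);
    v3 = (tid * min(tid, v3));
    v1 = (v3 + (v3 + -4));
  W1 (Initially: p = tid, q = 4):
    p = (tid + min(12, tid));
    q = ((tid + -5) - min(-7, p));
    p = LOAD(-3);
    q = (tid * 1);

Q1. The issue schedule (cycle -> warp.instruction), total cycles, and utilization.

cycle 0: W0.I0
cycle 1: W0.I1
cycle 2: W1.I0
cycle 3: W1.I1
cycle 4: W1.I2
cycle 5: W1.I3
cycle 6: idle
cycle 7: W0.I2
cycle 8: W0.I3

Answer: 9 cycles, utilization 8/9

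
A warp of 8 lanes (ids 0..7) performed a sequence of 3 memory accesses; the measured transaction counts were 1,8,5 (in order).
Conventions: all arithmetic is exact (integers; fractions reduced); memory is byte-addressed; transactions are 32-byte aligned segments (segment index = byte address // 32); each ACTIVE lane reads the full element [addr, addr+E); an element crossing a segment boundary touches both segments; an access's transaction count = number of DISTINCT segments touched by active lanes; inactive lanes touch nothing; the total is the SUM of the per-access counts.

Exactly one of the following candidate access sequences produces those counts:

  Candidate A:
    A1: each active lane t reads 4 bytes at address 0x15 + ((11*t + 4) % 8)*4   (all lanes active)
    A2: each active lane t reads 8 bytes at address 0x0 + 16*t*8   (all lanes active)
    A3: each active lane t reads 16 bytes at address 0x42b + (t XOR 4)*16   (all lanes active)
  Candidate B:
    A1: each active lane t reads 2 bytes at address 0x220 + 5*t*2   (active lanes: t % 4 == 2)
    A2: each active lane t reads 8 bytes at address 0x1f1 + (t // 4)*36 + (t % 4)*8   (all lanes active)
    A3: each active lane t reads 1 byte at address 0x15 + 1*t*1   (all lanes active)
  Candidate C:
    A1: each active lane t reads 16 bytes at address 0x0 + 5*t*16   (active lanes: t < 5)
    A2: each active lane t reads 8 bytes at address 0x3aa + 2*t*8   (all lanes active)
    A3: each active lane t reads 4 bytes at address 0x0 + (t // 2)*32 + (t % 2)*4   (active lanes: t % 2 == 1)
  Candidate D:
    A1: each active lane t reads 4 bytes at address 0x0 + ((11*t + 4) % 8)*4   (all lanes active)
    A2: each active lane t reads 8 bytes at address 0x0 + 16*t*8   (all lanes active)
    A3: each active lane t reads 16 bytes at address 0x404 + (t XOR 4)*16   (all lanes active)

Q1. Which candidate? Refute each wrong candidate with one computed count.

A: A1 gives 2 transactions, not 1
B: A1 gives 2 transactions, not 1
C: A1 gives 5 transactions, not 1
D: all counts match (1,8,5)

Answer: D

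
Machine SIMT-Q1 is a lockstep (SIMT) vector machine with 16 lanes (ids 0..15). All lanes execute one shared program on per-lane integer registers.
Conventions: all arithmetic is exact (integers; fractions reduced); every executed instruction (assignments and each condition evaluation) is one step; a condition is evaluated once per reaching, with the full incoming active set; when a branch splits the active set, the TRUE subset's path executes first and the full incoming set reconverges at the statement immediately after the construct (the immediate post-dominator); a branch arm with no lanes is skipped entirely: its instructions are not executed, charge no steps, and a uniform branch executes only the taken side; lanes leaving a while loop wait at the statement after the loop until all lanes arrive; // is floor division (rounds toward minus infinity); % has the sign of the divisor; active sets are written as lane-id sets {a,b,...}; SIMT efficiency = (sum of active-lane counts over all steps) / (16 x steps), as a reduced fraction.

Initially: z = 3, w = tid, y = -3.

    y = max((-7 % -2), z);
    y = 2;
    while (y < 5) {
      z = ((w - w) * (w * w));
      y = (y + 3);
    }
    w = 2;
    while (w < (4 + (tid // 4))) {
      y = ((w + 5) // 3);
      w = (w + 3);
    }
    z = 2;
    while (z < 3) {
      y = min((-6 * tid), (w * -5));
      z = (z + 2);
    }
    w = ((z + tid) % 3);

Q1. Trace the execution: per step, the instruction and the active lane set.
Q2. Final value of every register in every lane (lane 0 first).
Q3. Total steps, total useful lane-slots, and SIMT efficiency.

step 0: y <- max((-7 % -2), z)       {0,1,2,3,4,5,6,7,8,9,10,11,12,13,14,15}
step 1: y <- 2                       {0,1,2,3,4,5,6,7,8,9,10,11,12,13,14,15}
step 2: eval (y < 5)                 {0,1,2,3,4,5,6,7,8,9,10,11,12,13,14,15}
step 3: z <- ((w - w) * (w * w))     {0,1,2,3,4,5,6,7,8,9,10,11,12,13,14,15}
step 4: y <- (y + 3)                 {0,1,2,3,4,5,6,7,8,9,10,11,12,13,14,15}
step 5: eval (y < 5)                 {0,1,2,3,4,5,6,7,8,9,10,11,12,13,14,15}
step 6: w <- 2                       {0,1,2,3,4,5,6,7,8,9,10,11,12,13,14,15}
step 7: eval (w < (4 + (tid // 4)))  {0,1,2,3,4,5,6,7,8,9,10,11,12,13,14,15}
step 8: y <- ((w + 5) // 3)          {0,1,2,3,4,5,6,7,8,9,10,11,12,13,14,15}
step 9: w <- (w + 3)                 {0,1,2,3,4,5,6,7,8,9,10,11,12,13,14,15}
step 10: eval (w < (4 + (tid // 4)))  {0,1,2,3,4,5,6,7,8,9,10,11,12,13,14,15}
step 11: y <- ((w + 5) // 3)          {8,9,10,11,12,13,14,15}
step 12: w <- (w + 3)                 {8,9,10,11,12,13,14,15}
step 13: eval (w < (4 + (tid // 4)))  {8,9,10,11,12,13,14,15}
step 14: z <- 2                       {0,1,2,3,4,5,6,7,8,9,10,11,12,13,14,15}
step 15: eval (z < 3)                 {0,1,2,3,4,5,6,7,8,9,10,11,12,13,14,15}
step 16: y <- min((-6 * tid), (w * -5)) {0,1,2,3,4,5,6,7,8,9,10,11,12,13,14,15}
step 17: z <- (z + 2)                 {0,1,2,3,4,5,6,7,8,9,10,11,12,13,14,15}
step 18: eval (z < 3)                 {0,1,2,3,4,5,6,7,8,9,10,11,12,13,14,15}
step 19: w <- ((z + tid) % 3)         {0,1,2,3,4,5,6,7,8,9,10,11,12,13,14,15}

Answer: 20 steps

z: 4,4,4,4,4,4,4,4,4,4,4,4,4,4,4,4
w: 1,2,0,1,2,0,1,2,0,1,2,0,1,2,0,1
y: -25,-25,-25,-25,-25,-30,-36,-42,-48,-54,-60,-66,-72,-78,-84,-90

steps = 20; useful = 296; efficiency = 296/320 = 37/40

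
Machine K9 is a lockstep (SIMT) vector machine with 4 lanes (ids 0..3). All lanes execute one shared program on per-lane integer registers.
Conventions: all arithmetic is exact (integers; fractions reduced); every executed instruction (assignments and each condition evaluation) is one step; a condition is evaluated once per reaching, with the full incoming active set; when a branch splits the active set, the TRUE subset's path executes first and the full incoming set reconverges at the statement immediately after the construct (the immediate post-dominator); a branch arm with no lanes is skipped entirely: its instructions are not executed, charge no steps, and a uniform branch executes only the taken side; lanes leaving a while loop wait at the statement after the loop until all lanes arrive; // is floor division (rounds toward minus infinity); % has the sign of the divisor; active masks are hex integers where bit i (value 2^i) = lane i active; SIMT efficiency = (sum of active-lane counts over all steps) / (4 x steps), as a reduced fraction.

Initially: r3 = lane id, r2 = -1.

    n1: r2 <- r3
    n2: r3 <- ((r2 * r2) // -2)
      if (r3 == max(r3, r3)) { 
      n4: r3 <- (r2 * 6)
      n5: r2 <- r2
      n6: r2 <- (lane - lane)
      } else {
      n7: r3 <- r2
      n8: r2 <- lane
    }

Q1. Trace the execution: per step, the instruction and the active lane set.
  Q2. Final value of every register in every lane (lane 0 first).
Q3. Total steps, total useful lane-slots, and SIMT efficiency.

step 0: r2 <- r3                     0xf
step 1: r3 <- ((r2 * r2) // -2)      0xf
step 2: eval (r3 == max(r3, r3))     0xf
step 3: r3 <- (r2 * 6)               0xf
step 4: r2 <- r2                     0xf
step 5: r2 <- (lane - lane)          0xf

Answer: 6 steps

r3: 0,6,12,18
r2: 0,0,0,0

steps = 6; useful = 24; efficiency = 24/24 = 1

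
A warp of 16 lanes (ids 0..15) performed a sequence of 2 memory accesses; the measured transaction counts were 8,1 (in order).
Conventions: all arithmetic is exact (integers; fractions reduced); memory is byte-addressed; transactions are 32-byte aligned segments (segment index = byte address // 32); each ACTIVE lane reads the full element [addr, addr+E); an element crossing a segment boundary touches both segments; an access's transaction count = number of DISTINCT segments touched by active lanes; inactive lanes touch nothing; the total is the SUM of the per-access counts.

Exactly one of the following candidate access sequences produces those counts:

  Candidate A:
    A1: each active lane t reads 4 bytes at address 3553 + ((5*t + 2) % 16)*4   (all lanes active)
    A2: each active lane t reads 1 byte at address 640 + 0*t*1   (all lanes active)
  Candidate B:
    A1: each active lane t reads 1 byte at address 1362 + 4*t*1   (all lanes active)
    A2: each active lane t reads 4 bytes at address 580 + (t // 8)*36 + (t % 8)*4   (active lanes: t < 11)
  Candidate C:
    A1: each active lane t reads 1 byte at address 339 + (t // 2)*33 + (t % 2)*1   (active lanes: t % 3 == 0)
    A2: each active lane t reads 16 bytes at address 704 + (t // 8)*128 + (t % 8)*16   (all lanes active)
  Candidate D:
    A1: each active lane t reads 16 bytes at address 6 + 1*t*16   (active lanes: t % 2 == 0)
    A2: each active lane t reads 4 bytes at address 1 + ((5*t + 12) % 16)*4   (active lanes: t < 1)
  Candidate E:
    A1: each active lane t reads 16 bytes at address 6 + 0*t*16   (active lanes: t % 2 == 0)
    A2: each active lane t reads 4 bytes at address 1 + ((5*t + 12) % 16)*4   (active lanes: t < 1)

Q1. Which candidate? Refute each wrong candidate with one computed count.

A: A1 gives 3 transactions, not 8
B: A1 gives 3 transactions, not 8
C: A1 gives 6 transactions, not 8
E: A1 gives 1 transaction, not 8
D: all counts match (8,1)

Answer: D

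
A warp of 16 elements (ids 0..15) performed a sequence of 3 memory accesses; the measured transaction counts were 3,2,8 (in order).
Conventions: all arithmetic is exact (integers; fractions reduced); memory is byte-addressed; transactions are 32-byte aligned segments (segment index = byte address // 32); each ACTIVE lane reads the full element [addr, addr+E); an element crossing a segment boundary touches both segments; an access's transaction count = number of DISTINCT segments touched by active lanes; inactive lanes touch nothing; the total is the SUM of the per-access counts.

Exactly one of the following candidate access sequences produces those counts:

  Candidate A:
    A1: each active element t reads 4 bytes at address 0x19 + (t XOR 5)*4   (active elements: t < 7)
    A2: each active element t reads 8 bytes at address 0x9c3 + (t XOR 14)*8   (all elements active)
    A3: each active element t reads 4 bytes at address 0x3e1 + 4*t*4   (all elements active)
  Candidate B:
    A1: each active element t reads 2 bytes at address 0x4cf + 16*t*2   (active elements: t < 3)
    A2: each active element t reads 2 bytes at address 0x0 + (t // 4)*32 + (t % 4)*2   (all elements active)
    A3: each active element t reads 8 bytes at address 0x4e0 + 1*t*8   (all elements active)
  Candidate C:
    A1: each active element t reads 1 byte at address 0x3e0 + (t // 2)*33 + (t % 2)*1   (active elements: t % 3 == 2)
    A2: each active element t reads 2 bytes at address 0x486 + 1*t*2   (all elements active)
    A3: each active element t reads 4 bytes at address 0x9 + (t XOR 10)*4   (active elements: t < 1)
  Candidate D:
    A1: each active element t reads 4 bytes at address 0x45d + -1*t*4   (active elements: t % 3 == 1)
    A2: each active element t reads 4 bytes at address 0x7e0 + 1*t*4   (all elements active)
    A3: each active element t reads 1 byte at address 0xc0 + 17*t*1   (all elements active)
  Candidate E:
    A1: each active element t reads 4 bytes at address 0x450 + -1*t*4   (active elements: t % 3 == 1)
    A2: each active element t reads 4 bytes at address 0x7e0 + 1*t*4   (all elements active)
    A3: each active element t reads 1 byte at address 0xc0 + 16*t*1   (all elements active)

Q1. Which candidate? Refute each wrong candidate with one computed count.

A: A1 gives 2 transactions, not 3
B: A2 gives 4 transactions, not 2
C: A1 gives 5 transactions, not 3
D: A1 gives 2 transactions, not 3
E: all counts match (3,2,8)

Answer: E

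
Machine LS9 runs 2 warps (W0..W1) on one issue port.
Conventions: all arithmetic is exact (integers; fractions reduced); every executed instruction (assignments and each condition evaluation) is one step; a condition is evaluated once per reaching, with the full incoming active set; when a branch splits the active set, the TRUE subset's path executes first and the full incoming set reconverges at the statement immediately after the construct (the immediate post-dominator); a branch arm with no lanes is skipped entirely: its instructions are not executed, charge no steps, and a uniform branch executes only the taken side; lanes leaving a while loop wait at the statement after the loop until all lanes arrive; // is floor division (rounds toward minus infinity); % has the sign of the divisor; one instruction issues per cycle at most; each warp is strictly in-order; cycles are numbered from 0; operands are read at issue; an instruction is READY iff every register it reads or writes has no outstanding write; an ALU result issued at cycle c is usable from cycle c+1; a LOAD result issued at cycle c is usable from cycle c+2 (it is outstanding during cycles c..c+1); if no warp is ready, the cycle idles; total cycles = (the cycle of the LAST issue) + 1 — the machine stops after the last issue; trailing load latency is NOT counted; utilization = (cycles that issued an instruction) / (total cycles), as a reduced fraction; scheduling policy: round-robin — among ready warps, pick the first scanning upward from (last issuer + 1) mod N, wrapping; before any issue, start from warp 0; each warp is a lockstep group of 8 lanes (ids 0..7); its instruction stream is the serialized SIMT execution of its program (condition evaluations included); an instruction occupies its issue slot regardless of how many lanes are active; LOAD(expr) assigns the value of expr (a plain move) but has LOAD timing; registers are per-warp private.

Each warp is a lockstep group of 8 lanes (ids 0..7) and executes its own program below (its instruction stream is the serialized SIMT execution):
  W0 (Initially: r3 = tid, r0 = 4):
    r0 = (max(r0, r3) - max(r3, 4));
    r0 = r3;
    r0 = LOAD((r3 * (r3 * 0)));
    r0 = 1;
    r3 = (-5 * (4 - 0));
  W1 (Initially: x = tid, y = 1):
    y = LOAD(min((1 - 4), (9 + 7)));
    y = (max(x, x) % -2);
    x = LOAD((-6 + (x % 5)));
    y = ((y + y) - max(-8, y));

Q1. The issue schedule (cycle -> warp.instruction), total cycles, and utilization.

cycle 0: W0.I0
cycle 1: W1.I0
cycle 2: W0.I1
cycle 3: W1.I1
cycle 4: W0.I2
cycle 5: W1.I2
cycle 6: W0.I3
cycle 7: W1.I3
cycle 8: W0.I4

Answer: 9 cycles, utilization 1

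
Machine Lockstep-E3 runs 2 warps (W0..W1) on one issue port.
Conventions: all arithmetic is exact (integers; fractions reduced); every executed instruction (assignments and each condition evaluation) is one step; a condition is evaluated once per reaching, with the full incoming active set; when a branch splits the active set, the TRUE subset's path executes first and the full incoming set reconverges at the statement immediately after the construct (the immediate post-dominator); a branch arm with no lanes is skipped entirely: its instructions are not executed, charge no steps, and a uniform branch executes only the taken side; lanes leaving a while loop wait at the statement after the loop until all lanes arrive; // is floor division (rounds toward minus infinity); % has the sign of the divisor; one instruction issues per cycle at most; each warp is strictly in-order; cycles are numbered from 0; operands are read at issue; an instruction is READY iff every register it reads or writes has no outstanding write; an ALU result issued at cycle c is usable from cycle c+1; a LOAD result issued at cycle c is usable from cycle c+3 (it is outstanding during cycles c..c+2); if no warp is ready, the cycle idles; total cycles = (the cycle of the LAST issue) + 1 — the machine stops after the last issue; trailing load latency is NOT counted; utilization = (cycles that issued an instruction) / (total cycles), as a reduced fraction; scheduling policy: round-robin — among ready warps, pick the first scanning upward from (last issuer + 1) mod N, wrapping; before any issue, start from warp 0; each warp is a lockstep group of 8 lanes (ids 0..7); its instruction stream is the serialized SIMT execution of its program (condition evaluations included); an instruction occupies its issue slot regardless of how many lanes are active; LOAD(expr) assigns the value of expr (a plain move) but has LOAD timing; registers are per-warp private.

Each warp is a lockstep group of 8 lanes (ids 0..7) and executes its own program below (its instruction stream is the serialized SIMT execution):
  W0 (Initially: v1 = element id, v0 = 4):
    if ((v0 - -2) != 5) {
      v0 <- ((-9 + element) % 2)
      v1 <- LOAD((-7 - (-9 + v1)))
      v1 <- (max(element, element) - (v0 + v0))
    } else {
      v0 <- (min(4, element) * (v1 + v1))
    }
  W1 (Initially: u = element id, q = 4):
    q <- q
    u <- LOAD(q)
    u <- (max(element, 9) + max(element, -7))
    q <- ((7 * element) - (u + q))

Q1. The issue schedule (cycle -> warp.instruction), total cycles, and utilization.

cycle 0: W0.I0
cycle 1: W1.I0
cycle 2: W0.I1
cycle 3: W1.I1
cycle 4: W0.I2
cycle 5: idle
cycle 6: W1.I2
cycle 7: W0.I3
cycle 8: W1.I3

Answer: 9 cycles, utilization 8/9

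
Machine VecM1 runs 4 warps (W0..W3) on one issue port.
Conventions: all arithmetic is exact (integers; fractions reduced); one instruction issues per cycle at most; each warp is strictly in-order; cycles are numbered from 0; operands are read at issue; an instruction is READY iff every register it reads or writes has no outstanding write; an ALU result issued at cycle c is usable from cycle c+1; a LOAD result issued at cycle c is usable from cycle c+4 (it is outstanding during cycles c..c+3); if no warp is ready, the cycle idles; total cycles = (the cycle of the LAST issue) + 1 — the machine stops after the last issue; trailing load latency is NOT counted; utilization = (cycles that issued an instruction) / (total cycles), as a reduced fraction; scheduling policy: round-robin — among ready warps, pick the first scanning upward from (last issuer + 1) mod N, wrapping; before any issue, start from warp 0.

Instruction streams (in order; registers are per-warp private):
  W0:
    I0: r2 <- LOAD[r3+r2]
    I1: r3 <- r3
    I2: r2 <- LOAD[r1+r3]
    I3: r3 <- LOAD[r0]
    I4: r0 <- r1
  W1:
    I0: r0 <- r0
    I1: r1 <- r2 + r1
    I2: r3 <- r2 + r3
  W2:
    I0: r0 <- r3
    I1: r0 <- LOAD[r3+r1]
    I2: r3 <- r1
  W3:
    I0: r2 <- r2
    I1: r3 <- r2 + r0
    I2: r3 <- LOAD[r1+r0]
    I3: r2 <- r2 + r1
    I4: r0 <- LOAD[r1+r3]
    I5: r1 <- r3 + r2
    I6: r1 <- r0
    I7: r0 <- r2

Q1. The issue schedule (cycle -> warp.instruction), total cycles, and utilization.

cycle 0: W0.I0
cycle 1: W1.I0
cycle 2: W2.I0
cycle 3: W3.I0
cycle 4: W0.I1
cycle 5: W1.I1
cycle 6: W2.I1
cycle 7: W3.I1
cycle 8: W0.I2
cycle 9: W1.I2
cycle 10: W2.I2
cycle 11: W3.I2
cycle 12: W0.I3
cycle 13: W3.I3
cycle 14: W0.I4
cycle 15: W3.I4
cycle 16: W3.I5
cycle 17: idle
cycle 18: idle
cycle 19: W3.I6
cycle 20: W3.I7

Answer: 21 cycles, utilization 19/21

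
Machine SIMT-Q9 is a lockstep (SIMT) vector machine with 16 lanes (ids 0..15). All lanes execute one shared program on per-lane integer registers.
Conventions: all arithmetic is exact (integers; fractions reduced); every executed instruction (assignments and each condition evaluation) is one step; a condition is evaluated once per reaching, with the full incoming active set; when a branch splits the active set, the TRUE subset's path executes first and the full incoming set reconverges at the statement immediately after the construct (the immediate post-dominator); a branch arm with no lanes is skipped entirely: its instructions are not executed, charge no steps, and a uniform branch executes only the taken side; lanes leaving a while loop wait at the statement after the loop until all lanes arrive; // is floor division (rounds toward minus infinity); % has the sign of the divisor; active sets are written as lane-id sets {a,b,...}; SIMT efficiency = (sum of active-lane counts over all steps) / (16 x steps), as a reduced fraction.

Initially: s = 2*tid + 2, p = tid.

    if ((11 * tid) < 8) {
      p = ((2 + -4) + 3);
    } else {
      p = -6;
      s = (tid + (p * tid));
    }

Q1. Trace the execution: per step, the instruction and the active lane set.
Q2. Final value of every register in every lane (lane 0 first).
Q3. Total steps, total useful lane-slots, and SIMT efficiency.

step 0: eval ((11 * tid) < 8)        {0,1,2,3,4,5,6,7,8,9,10,11,12,13,14,15}
step 1: p <- ((2 + -4) + 3)          {0}
step 2: p <- -6                      {1,2,3,4,5,6,7,8,9,10,11,12,13,14,15}
step 3: s <- (tid + (p * tid))       {1,2,3,4,5,6,7,8,9,10,11,12,13,14,15}

Answer: 4 steps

s: 2,-5,-10,-15,-20,-25,-30,-35,-40,-45,-50,-55,-60,-65,-70,-75
p: 1,-6,-6,-6,-6,-6,-6,-6,-6,-6,-6,-6,-6,-6,-6,-6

steps = 4; useful = 47; efficiency = 47/64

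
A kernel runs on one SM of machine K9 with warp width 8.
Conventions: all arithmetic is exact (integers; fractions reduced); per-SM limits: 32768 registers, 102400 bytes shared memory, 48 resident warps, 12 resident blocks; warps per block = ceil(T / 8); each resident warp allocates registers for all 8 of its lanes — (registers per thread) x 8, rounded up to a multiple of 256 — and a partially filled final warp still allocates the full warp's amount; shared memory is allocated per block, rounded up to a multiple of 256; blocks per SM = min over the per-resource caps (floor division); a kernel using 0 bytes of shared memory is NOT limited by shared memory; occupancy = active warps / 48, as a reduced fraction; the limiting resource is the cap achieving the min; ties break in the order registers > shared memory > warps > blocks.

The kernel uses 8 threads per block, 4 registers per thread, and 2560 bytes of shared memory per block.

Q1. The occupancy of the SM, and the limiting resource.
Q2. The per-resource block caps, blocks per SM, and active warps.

Answer: occupancy 1/4, limited by blocks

registers: 128 blocks
shared memory: 40 blocks
warps: 48 blocks
blocks: 12 blocks

Answer: 12 blocks, 12 active warps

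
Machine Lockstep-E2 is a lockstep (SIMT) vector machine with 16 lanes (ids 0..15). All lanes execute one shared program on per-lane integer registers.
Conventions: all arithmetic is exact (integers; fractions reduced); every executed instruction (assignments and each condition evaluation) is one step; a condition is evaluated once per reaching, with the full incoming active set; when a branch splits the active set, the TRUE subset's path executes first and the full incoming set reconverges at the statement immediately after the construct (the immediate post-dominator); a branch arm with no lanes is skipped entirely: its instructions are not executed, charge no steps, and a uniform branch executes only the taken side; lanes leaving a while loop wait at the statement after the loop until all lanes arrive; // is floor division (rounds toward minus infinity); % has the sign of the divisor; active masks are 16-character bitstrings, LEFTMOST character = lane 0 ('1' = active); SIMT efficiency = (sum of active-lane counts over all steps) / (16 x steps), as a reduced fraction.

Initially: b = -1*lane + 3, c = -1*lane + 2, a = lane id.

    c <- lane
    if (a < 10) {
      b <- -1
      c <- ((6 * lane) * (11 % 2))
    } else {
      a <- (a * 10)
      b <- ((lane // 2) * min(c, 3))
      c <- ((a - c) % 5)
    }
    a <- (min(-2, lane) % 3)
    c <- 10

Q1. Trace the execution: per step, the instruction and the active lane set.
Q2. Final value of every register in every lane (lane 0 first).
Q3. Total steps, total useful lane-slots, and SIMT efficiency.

step 0: c <- lane                    1111111111111111
step 1: eval (a < 10)                1111111111111111
step 2: b <- -1                      1111111111000000
step 3: c <- ((6 * lane) * (11 % 2)) 1111111111000000
step 4: a <- (a * 10)                0000000000111111
step 5: b <- ((lane // 2) * min(c, 3)) 0000000000111111
step 6: c <- ((a - c) % 5)           0000000000111111
step 7: a <- (min(-2, lane) % 3)     1111111111111111
step 8: c <- 10                      1111111111111111

Answer: 9 steps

b: -1,-1,-1,-1,-1,-1,-1,-1,-1,-1,15,15,18,18,21,21
c: 10,10,10,10,10,10,10,10,10,10,10,10,10,10,10,10
a: 1,1,1,1,1,1,1,1,1,1,1,1,1,1,1,1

steps = 9; useful = 102; efficiency = 102/144 = 17/24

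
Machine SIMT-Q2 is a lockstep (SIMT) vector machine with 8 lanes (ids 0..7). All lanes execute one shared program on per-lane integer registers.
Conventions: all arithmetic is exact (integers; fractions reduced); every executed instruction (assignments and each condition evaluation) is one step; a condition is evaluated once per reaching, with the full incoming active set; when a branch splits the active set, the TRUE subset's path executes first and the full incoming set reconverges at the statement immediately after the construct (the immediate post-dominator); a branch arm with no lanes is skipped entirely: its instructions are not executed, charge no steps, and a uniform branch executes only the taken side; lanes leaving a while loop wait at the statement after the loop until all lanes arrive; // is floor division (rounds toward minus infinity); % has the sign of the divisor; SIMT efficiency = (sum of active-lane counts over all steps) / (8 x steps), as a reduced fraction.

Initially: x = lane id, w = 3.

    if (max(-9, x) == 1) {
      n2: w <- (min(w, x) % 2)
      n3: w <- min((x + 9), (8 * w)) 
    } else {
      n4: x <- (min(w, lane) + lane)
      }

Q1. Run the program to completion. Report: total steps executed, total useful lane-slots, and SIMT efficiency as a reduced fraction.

Answer: 4 steps, 17 useful, 17/32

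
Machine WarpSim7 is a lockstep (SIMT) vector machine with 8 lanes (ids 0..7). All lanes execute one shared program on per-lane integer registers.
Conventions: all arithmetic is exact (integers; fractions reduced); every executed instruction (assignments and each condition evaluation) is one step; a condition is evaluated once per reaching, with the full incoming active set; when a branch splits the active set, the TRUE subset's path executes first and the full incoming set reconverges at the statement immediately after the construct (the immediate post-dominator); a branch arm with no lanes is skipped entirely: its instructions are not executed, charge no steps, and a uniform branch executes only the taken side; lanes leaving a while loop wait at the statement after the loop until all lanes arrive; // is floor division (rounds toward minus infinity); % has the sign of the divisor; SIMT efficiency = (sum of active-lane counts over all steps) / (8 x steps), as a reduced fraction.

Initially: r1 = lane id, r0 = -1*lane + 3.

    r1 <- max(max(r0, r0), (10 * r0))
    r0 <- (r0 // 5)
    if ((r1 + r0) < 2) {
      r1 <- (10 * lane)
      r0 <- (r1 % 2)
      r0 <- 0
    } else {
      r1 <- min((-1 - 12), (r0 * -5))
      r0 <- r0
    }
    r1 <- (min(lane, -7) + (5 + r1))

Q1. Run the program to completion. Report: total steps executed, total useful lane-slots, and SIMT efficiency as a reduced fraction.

Answer: 9 steps, 53 useful, 53/72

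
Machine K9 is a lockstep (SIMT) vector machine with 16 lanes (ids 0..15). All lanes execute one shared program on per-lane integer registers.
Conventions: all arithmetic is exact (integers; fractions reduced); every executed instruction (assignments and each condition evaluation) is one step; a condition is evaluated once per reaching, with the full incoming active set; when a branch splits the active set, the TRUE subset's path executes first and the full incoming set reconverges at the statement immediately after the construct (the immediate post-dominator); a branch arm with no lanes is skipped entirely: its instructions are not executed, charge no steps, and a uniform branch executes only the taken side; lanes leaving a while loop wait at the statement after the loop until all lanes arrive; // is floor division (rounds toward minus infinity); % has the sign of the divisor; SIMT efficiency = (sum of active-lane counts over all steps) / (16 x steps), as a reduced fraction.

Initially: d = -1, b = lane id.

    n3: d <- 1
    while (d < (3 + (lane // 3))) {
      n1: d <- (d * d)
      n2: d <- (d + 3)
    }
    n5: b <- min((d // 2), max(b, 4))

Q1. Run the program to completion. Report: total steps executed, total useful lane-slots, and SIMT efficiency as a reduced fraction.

Answer: 9 steps, 126 useful, 7/8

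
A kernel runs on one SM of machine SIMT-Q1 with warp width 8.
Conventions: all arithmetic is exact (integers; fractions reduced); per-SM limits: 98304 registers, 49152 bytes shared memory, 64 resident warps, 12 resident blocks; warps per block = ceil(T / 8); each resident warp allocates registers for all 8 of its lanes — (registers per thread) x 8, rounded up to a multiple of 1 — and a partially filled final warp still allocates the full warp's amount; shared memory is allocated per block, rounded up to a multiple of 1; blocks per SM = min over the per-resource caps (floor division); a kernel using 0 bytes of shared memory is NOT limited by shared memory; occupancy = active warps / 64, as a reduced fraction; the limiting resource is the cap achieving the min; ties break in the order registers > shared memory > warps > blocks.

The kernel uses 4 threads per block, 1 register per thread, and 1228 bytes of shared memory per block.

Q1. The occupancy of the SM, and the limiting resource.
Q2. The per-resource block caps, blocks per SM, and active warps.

Answer: occupancy 3/16, limited by blocks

registers: 12288 blocks
shared memory: 40 blocks
warps: 64 blocks
blocks: 12 blocks

Answer: 12 blocks, 12 active warps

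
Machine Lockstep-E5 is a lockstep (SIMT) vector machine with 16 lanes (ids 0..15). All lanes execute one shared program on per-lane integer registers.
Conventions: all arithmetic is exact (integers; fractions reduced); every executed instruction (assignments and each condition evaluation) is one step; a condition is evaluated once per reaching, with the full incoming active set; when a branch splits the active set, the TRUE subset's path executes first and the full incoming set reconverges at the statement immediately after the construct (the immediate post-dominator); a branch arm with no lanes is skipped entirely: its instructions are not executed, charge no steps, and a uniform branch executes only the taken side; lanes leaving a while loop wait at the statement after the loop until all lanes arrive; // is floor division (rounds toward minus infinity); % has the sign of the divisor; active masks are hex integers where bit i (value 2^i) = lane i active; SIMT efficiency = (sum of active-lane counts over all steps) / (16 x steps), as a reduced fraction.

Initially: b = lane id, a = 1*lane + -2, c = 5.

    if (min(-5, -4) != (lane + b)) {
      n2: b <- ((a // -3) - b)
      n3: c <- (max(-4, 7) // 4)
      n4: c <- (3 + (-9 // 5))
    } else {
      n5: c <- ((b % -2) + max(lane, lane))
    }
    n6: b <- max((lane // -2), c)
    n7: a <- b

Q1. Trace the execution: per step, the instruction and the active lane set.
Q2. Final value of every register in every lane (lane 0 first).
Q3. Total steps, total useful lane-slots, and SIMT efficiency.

step 0: eval (min(-5, -4) != (lane + b)) 0xffff
step 1: b <- ((a // -3) - b)         0xffff
step 2: c <- (max(-4, 7) // 4)       0xffff
step 3: c <- (3 + (-9 // 5))         0xffff
step 4: b <- max((lane // -2), c)    0xffff
step 5: a <- b                       0xffff

Answer: 6 steps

b: 1,1,1,1,1,1,1,1,1,1,1,1,1,1,1,1
a: 1,1,1,1,1,1,1,1,1,1,1,1,1,1,1,1
c: 1,1,1,1,1,1,1,1,1,1,1,1,1,1,1,1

steps = 6; useful = 96; efficiency = 96/96 = 1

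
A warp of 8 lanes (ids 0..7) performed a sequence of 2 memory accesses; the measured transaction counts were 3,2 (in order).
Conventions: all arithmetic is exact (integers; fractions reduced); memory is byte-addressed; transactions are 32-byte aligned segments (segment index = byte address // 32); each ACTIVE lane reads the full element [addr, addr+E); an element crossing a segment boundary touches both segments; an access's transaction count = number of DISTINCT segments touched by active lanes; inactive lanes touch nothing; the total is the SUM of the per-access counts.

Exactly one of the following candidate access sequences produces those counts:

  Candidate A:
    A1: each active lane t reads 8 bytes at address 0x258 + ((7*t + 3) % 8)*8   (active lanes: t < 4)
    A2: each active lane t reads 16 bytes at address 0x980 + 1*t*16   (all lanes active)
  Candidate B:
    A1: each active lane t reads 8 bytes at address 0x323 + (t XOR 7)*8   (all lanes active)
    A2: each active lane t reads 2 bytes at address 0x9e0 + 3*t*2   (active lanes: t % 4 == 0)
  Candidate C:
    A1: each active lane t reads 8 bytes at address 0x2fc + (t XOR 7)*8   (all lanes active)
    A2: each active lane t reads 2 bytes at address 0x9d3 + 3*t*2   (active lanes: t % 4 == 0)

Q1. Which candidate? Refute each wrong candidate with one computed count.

A: A1 gives 2 transactions, not 3
B: A2 gives 1 transaction, not 2
C: all counts match (3,2)

Answer: C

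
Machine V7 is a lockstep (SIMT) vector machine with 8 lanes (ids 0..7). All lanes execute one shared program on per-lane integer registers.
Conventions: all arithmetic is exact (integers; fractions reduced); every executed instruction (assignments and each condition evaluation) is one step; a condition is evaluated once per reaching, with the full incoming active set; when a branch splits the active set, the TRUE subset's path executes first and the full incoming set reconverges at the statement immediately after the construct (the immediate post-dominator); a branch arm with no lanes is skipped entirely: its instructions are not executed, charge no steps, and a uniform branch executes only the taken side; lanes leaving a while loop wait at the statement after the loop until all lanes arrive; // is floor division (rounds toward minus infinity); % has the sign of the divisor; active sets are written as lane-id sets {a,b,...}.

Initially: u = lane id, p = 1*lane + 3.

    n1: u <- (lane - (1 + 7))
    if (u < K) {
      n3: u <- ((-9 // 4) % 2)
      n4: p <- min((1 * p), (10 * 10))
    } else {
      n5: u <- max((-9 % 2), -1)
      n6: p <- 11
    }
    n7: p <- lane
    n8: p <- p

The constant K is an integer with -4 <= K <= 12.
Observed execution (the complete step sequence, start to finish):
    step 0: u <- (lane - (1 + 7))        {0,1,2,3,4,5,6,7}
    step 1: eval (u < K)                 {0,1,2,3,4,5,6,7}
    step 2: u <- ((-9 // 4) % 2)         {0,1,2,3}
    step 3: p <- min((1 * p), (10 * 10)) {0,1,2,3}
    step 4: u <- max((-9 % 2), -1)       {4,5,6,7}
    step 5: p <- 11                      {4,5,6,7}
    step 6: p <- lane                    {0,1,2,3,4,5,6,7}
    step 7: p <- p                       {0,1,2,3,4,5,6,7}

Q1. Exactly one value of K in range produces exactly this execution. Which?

Answer: K = -4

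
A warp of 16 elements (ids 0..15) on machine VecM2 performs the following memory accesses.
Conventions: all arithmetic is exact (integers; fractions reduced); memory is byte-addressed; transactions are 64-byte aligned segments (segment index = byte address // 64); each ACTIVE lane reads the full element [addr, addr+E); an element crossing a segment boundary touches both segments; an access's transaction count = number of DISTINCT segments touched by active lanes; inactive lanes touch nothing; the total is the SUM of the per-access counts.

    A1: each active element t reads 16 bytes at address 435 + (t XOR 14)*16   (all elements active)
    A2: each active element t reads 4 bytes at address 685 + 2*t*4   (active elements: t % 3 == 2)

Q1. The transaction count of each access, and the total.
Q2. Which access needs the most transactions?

A1: 5 transactions
A2: 3 transactions

Answer: 5,3; total 8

Answer: A1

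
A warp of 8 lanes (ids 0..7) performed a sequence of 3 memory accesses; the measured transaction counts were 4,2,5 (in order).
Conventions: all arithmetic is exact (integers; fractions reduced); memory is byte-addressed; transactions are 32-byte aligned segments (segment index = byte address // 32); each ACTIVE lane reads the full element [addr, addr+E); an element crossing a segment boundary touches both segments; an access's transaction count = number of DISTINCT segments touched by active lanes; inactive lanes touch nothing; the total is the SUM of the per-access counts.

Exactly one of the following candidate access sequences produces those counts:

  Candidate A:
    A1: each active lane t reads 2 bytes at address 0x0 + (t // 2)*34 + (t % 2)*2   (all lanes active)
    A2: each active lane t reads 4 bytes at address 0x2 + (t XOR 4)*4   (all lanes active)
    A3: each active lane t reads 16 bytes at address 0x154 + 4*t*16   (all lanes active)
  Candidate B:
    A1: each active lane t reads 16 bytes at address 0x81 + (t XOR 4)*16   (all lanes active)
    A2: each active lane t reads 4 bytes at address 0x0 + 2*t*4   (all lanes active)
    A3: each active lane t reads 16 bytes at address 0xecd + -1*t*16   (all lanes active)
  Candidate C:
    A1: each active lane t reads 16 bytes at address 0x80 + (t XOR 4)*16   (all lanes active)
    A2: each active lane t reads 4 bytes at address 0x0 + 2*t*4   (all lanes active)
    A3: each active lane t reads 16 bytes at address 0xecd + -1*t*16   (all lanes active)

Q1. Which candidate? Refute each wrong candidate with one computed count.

A: A3 gives 16 transactions, not 5
B: A1 gives 5 transactions, not 4
C: all counts match (4,2,5)

Answer: C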